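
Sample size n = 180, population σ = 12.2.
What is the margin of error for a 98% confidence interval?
Margin of error = 2.12

Margin of error = z* · σ/√n
= 2.326 · 12.2/√180
= 2.326 · 12.2/13.4164
= 2.12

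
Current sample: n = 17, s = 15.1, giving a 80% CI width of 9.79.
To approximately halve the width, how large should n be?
n ≈ 68

CI width ∝ 1/√n
To reduce width by factor 2, need √n to grow by 2 → need 2² = 4 times as many samples.

Current: n = 17, width = 9.79
New: n = 68, width ≈ 4.74

Width reduced by factor of 9.79/4.74 = 2.07.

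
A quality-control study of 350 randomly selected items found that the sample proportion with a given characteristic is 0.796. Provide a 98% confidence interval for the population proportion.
(0.746, 0.846)

Proportion CI:
SE = √(p̂(1-p̂)/n) = √(0.796 · 0.204 / 350) = 0.02154

z* = 2.326
Margin = z* · SE = 2.326 · 0.02154 = 0.0501

CI: 0.796 ± 0.0501 = (0.746, 0.846)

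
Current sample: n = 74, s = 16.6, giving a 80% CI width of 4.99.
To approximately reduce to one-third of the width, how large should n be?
n ≈ 666

CI width ∝ 1/√n
To reduce width by factor 3, need √n to grow by 3 → need 3² = 9 times as many samples.

Current: n = 74, width = 4.99
New: n = 666, width ≈ 1.65

Width reduced by factor of 4.99/1.65 = 3.02.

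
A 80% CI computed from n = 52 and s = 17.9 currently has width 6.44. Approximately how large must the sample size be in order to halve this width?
n ≈ 208

CI width ∝ 1/√n
To reduce width by factor 2, need √n to grow by 2 → need 2² = 4 times as many samples.

Current: n = 52, width = 6.44
New: n = 208, width ≈ 3.19

Width reduced by factor of 6.44/3.19 = 2.02.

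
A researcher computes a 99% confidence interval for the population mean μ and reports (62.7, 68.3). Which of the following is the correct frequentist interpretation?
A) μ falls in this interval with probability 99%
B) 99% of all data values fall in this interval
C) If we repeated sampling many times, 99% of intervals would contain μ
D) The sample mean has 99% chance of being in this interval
C

A) Wrong — μ is fixed; the randomness lives in the interval, not in μ.
B) Wrong — a CI is about the parameter μ, not individual data values.
C) Correct — this is the frequentist long-run coverage interpretation.
D) Wrong — x̄ is observed and sits in the interval by construction.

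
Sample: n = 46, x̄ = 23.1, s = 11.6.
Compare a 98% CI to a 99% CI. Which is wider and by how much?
99% CI is wider by 0.95

df = 45
98% CI: t* = 2.412, (18.97, 27.23), width = 2 · t* · s/√n = 8.25
99% CI: t* = 2.690, (18.50, 27.70), width = 2 · t* · s/√n = 9.20

The 99% CI is wider by 9.20 - 8.25 = 0.95.
Higher confidence requires a wider interval.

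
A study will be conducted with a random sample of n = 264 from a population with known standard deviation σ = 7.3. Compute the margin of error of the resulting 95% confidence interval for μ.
Margin of error = 0.88

Margin of error = z* · σ/√n
= 1.960 · 7.3/√264
= 1.960 · 7.3/16.2481
= 0.88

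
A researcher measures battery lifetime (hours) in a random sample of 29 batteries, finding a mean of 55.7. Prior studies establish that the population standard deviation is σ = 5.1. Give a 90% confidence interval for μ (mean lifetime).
(54.14, 57.26)

z-interval (σ known):
z* = 1.645 for 90% confidence

Margin of error = z* · σ/√n = 1.645 · 5.1/√29 = 1.56

CI: (55.7 - 1.56, 55.7 + 1.56) = (54.14, 57.26)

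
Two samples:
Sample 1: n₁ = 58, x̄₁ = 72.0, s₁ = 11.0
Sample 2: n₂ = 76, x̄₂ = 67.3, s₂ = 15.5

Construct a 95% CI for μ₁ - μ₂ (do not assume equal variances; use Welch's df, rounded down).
(0.17, 9.23)

Difference: x̄₁ - x̄₂ = 4.70
SE = √(s₁²/n₁ + s₂²/n₂) = √(11.0²/58 + 15.5²/76) = 2.2907
df = 131.37 → 131 (Welch–Satterthwaite, rounded down)
t* = 1.978

CI: 4.70 ± 1.978 · 2.2907 = 4.70 ± 4.53 = (0.17, 9.23)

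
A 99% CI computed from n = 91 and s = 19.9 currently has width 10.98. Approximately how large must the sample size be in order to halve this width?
n ≈ 364

CI width ∝ 1/√n
To reduce width by factor 2, need √n to grow by 2 → need 2² = 4 times as many samples.

Current: n = 91, width = 10.98
New: n = 364, width ≈ 5.40

Width reduced by factor of 10.98/5.40 = 2.03.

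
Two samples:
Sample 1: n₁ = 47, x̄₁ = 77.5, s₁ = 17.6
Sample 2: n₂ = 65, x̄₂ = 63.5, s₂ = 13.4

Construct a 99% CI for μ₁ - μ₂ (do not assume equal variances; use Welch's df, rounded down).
(5.94, 22.06)

Difference: x̄₁ - x̄₂ = 14.00
SE = √(s₁²/n₁ + s₂²/n₂) = √(17.6²/47 + 13.4²/65) = 3.0583
df = 82.26 → 82 (Welch–Satterthwaite, rounded down)
t* = 2.637

CI: 14.00 ± 2.637 · 3.0583 = 14.00 ± 8.06 = (5.94, 22.06)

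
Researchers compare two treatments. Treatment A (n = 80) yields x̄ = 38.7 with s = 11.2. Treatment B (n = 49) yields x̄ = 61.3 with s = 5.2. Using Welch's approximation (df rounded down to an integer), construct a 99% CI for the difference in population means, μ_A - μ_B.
(-26.41, -18.79)

Difference: x̄₁ - x̄₂ = -22.60
SE = √(s₁²/n₁ + s₂²/n₂) = √(11.2²/80 + 5.2²/49) = 1.4560
df = 119.94 → 119 (Welch–Satterthwaite, rounded down)
t* = 2.618

CI: -22.60 ± 2.618 · 1.4560 = -22.60 ± 3.81 = (-26.41, -18.79)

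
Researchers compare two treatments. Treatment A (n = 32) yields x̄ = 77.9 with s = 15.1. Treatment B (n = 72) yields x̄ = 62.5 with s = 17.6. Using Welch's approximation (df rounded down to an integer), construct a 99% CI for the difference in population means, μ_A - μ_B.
(6.44, 24.36)

Difference: x̄₁ - x̄₂ = 15.40
SE = √(s₁²/n₁ + s₂²/n₂) = √(15.1²/32 + 17.6²/72) = 3.3805
df = 68.79 → 68 (Welch–Satterthwaite, rounded down)
t* = 2.650

CI: 15.40 ± 2.650 · 3.3805 = 15.40 ± 8.96 = (6.44, 24.36)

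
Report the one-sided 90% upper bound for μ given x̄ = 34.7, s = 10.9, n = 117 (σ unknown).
μ ≤ 36.00

Upper bound (one-sided):
t* = 1.289 (one-sided for 90%)
Upper bound = x̄ + t* · s/√n = 34.7 + 1.289 · 10.9/√117 = 36.00

We are 90% confident that μ ≤ 36.00.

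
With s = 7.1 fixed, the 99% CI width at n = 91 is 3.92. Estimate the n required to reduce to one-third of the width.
n ≈ 819

CI width ∝ 1/√n
To reduce width by factor 3, need √n to grow by 3 → need 3² = 9 times as many samples.

Current: n = 91, width = 3.92
New: n = 819, width ≈ 1.28

Width reduced by factor of 3.92/1.28 = 3.06.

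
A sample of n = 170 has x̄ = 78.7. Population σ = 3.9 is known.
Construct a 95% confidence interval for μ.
(78.11, 79.29)

z-interval (σ known):
z* = 1.960 for 95% confidence

Margin of error = z* · σ/√n = 1.960 · 3.9/√170 = 0.59

CI: (78.7 - 0.59, 78.7 + 0.59) = (78.11, 79.29)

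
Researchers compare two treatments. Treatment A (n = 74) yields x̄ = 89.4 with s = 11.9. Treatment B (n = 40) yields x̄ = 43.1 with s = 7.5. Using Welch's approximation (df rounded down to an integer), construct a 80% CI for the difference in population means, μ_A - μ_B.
(43.95, 48.65)

Difference: x̄₁ - x̄₂ = 46.30
SE = √(s₁²/n₁ + s₂²/n₂) = √(11.9²/74 + 7.5²/40) = 1.8221
df = 109.27 → 109 (Welch–Satterthwaite, rounded down)
t* = 1.289

CI: 46.30 ± 1.289 · 1.8221 = 46.30 ± 2.35 = (43.95, 48.65)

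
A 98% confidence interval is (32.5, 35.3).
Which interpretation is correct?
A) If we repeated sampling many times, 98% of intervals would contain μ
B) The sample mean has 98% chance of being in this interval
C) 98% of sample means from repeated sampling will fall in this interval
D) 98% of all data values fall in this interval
A

A) Correct — this is the frequentist long-run coverage interpretation.
B) Wrong — x̄ is observed and sits in the interval by construction.
C) Wrong — coverage applies to intervals containing μ, not to future x̄ values.
D) Wrong — a CI is about the parameter μ, not individual data values.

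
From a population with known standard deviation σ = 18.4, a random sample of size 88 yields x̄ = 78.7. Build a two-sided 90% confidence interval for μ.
(75.47, 81.93)

z-interval (σ known):
z* = 1.645 for 90% confidence

Margin of error = z* · σ/√n = 1.645 · 18.4/√88 = 3.23

CI: (78.7 - 3.23, 78.7 + 3.23) = (75.47, 81.93)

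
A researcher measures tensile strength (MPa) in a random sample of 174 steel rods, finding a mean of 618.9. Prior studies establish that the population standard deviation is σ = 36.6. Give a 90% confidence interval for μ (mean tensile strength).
(614.34, 623.46)

z-interval (σ known):
z* = 1.645 for 90% confidence

Margin of error = z* · σ/√n = 1.645 · 36.6/√174 = 4.56

CI: (618.9 - 4.56, 618.9 + 4.56) = (614.34, 623.46)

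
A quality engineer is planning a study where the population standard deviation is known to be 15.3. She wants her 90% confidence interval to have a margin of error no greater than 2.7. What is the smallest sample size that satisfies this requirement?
n ≥ 87

For margin E ≤ 2.7:
n ≥ (z* · σ / E)²
n ≥ (1.645 · 15.3 / 2.7)²
n ≥ 86.89

Minimum n = 87 (rounding up)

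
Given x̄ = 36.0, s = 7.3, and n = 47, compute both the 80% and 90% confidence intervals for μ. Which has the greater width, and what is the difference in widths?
90% CI is wider by 0.81

df = 46
80% CI: t* = 1.300, (34.62, 37.38), width = 2 · t* · s/√n = 2.77
90% CI: t* = 1.679, (34.21, 37.79), width = 2 · t* · s/√n = 3.58

The 90% CI is wider by 3.58 - 2.77 = 0.81.
Higher confidence requires a wider interval.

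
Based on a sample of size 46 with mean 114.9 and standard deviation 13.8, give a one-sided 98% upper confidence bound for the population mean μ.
μ ≤ 119.20

Upper bound (one-sided):
t* = 2.115 (one-sided for 98%)
Upper bound = x̄ + t* · s/√n = 114.9 + 2.115 · 13.8/√46 = 119.20

We are 98% confident that μ ≤ 119.20.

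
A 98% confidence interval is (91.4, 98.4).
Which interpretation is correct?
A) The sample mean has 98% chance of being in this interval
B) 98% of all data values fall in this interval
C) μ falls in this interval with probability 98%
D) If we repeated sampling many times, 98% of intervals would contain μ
D

A) Wrong — x̄ is observed and sits in the interval by construction.
B) Wrong — a CI is about the parameter μ, not individual data values.
C) Wrong — μ is fixed; the randomness lives in the interval, not in μ.
D) Correct — this is the frequentist long-run coverage interpretation.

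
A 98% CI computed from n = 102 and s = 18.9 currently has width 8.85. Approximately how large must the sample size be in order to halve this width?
n ≈ 408

CI width ∝ 1/√n
To reduce width by factor 2, need √n to grow by 2 → need 2² = 4 times as many samples.

Current: n = 102, width = 8.85
New: n = 408, width ≈ 4.37

Width reduced by factor of 8.85/4.37 = 2.03.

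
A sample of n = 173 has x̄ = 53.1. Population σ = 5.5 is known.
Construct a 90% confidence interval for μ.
(52.41, 53.79)

z-interval (σ known):
z* = 1.645 for 90% confidence

Margin of error = z* · σ/√n = 1.645 · 5.5/√173 = 0.69

CI: (53.1 - 0.69, 53.1 + 0.69) = (52.41, 53.79)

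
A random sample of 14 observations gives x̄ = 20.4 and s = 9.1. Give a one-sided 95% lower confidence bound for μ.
μ ≥ 16.09

Lower bound (one-sided):
t* = 1.771 (one-sided for 95%)
Lower bound = x̄ - t* · s/√n = 20.4 - 1.771 · 9.1/√14 = 16.09

We are 95% confident that μ ≥ 16.09.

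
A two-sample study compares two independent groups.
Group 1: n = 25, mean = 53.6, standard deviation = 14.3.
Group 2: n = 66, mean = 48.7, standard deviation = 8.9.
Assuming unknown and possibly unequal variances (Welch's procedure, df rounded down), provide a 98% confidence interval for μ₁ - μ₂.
(-2.61, 12.41)

Difference: x̄₁ - x̄₂ = 4.90
SE = √(s₁²/n₁ + s₂²/n₂) = √(14.3²/25 + 8.9²/66) = 3.0626
df = 31.31 → 31 (Welch–Satterthwaite, rounded down)
t* = 2.453

CI: 4.90 ± 2.453 · 3.0626 = 4.90 ± 7.51 = (-2.61, 12.41)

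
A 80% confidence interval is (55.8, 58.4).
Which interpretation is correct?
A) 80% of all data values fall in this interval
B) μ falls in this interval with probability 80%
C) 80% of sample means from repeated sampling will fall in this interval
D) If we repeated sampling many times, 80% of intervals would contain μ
D

A) Wrong — a CI is about the parameter μ, not individual data values.
B) Wrong — μ is fixed; the randomness lives in the interval, not in μ.
C) Wrong — coverage applies to intervals containing μ, not to future x̄ values.
D) Correct — this is the frequentist long-run coverage interpretation.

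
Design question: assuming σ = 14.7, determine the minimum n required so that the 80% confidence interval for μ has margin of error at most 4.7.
n ≥ 17

For margin E ≤ 4.7:
n ≥ (z* · σ / E)²
n ≥ (1.282 · 14.7 / 4.7)²
n ≥ 16.08

Minimum n = 17 (rounding up)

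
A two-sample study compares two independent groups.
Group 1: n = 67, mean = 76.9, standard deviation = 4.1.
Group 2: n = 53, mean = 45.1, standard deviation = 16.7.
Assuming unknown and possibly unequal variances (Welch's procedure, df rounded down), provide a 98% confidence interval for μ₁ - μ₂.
(26.18, 37.42)

Difference: x̄₁ - x̄₂ = 31.80
SE = √(s₁²/n₁ + s₂²/n₂) = √(4.1²/67 + 16.7²/53) = 2.3480
df = 56.97 → 56 (Welch–Satterthwaite, rounded down)
t* = 2.395

CI: 31.80 ± 2.395 · 2.3480 = 31.80 ± 5.62 = (26.18, 37.42)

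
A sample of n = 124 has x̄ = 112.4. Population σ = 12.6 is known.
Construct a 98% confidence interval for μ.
(109.77, 115.03)

z-interval (σ known):
z* = 2.326 for 98% confidence

Margin of error = z* · σ/√n = 2.326 · 12.6/√124 = 2.63

CI: (112.4 - 2.63, 112.4 + 2.63) = (109.77, 115.03)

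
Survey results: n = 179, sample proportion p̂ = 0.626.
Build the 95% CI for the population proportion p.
(0.555, 0.697)

Proportion CI:
SE = √(p̂(1-p̂)/n) = √(0.626 · 0.374 / 179) = 0.03617

z* = 1.960
Margin = z* · SE = 1.960 · 0.03617 = 0.0709

CI: 0.626 ± 0.0709 = (0.555, 0.697)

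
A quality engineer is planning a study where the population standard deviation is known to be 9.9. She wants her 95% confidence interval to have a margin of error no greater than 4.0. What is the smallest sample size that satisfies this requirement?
n ≥ 24

For margin E ≤ 4.0:
n ≥ (z* · σ / E)²
n ≥ (1.960 · 9.9 / 4.0)²
n ≥ 23.53

Minimum n = 24 (rounding up)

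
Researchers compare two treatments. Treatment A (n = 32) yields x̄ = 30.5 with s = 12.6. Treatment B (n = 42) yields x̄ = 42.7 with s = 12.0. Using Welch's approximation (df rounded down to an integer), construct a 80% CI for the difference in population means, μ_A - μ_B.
(-15.95, -8.45)

Difference: x̄₁ - x̄₂ = -12.20
SE = √(s₁²/n₁ + s₂²/n₂) = √(12.6²/32 + 12.0²/42) = 2.8965
df = 65.13 → 65 (Welch–Satterthwaite, rounded down)
t* = 1.295

CI: -12.20 ± 1.295 · 2.8965 = -12.20 ± 3.75 = (-15.95, -8.45)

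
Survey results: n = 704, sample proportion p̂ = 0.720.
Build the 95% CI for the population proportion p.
(0.687, 0.753)

Proportion CI:
SE = √(p̂(1-p̂)/n) = √(0.720 · 0.280 / 704) = 0.01692

z* = 1.960
Margin = z* · SE = 1.960 · 0.01692 = 0.0332

CI: 0.720 ± 0.0332 = (0.687, 0.753)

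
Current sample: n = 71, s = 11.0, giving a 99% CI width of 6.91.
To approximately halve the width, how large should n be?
n ≈ 284

CI width ∝ 1/√n
To reduce width by factor 2, need √n to grow by 2 → need 2² = 4 times as many samples.

Current: n = 71, width = 6.91
New: n = 284, width ≈ 3.39

Width reduced by factor of 6.91/3.39 = 2.04.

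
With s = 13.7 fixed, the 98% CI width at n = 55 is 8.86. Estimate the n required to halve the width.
n ≈ 220

CI width ∝ 1/√n
To reduce width by factor 2, need √n to grow by 2 → need 2² = 4 times as many samples.

Current: n = 55, width = 8.86
New: n = 220, width ≈ 4.33

Width reduced by factor of 8.86/4.33 = 2.05.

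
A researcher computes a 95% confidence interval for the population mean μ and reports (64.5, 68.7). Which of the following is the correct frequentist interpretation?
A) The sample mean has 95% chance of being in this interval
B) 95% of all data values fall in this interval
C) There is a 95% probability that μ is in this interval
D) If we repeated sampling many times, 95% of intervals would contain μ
D

A) Wrong — x̄ is observed and sits in the interval by construction.
B) Wrong — a CI is about the parameter μ, not individual data values.
C) Wrong — μ is fixed; the randomness lives in the interval, not in μ.
D) Correct — this is the frequentist long-run coverage interpretation.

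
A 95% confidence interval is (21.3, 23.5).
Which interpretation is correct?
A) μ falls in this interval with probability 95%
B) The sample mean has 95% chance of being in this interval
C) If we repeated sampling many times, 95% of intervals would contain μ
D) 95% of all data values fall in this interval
C

A) Wrong — μ is fixed; the randomness lives in the interval, not in μ.
B) Wrong — x̄ is observed and sits in the interval by construction.
C) Correct — this is the frequentist long-run coverage interpretation.
D) Wrong — a CI is about the parameter μ, not individual data values.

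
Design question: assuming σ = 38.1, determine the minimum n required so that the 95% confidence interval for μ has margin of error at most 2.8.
n ≥ 712

For margin E ≤ 2.8:
n ≥ (z* · σ / E)²
n ≥ (1.960 · 38.1 / 2.8)²
n ≥ 711.29

Minimum n = 712 (rounding up)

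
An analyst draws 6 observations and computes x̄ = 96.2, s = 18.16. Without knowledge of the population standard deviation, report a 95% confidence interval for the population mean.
(77.14, 115.26)

t-interval (σ unknown):
df = n - 1 = 5
t* = 2.571 for 95% confidence

Margin of error = t* · s/√n = 2.571 · 18.16/√6 = 19.06

CI: (77.14, 115.26)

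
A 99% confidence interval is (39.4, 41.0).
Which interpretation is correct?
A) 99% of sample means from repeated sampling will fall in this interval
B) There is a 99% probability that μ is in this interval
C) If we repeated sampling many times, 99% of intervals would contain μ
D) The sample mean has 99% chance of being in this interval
C

A) Wrong — coverage applies to intervals containing μ, not to future x̄ values.
B) Wrong — μ is fixed; the randomness lives in the interval, not in μ.
C) Correct — this is the frequentist long-run coverage interpretation.
D) Wrong — x̄ is observed and sits in the interval by construction.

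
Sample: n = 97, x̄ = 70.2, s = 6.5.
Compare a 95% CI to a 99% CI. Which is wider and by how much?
99% CI is wider by 0.85

df = 96
95% CI: t* = 1.985, (68.89, 71.51), width = 2 · t* · s/√n = 2.62
99% CI: t* = 2.628, (68.47, 71.93), width = 2 · t* · s/√n = 3.47

The 99% CI is wider by 3.47 - 2.62 = 0.85.
Higher confidence requires a wider interval.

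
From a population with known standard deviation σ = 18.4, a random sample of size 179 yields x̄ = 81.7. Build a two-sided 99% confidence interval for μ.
(78.16, 85.24)

z-interval (σ known):
z* = 2.576 for 99% confidence

Margin of error = z* · σ/√n = 2.576 · 18.4/√179 = 3.54

CI: (81.7 - 3.54, 81.7 + 3.54) = (78.16, 85.24)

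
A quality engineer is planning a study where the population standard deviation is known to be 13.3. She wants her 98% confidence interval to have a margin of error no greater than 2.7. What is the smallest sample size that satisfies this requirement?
n ≥ 132

For margin E ≤ 2.7:
n ≥ (z* · σ / E)²
n ≥ (2.326 · 13.3 / 2.7)²
n ≥ 131.28

Minimum n = 132 (rounding up)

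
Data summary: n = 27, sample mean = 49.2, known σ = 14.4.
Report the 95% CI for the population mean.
(43.77, 54.63)

z-interval (σ known):
z* = 1.960 for 95% confidence

Margin of error = z* · σ/√n = 1.960 · 14.4/√27 = 5.43

CI: (49.2 - 5.43, 49.2 + 5.43) = (43.77, 54.63)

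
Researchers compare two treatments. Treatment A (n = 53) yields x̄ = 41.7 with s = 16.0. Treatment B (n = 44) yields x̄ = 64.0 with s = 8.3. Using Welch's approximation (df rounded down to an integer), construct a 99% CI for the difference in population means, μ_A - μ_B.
(-28.97, -15.63)

Difference: x̄₁ - x̄₂ = -22.30
SE = √(s₁²/n₁ + s₂²/n₂) = √(16.0²/53 + 8.3²/44) = 2.5290
df = 80.90 → 80 (Welch–Satterthwaite, rounded down)
t* = 2.639

CI: -22.30 ± 2.639 · 2.5290 = -22.30 ± 6.67 = (-28.97, -15.63)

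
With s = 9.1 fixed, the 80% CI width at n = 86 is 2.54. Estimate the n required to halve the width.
n ≈ 344

CI width ∝ 1/√n
To reduce width by factor 2, need √n to grow by 2 → need 2² = 4 times as many samples.

Current: n = 86, width = 2.54
New: n = 344, width ≈ 1.26

Width reduced by factor of 2.54/1.26 = 2.02.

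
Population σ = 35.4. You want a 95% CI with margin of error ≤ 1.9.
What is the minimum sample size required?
n ≥ 1334

For margin E ≤ 1.9:
n ≥ (z* · σ / E)²
n ≥ (1.960 · 35.4 / 1.9)²
n ≥ 1333.56

Minimum n = 1334 (rounding up)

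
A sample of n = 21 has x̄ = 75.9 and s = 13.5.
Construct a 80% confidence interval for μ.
(72.00, 79.80)

t-interval (σ unknown):
df = n - 1 = 20
t* = 1.325 for 80% confidence

Margin of error = t* · s/√n = 1.325 · 13.5/√21 = 3.90

CI: (72.00, 79.80)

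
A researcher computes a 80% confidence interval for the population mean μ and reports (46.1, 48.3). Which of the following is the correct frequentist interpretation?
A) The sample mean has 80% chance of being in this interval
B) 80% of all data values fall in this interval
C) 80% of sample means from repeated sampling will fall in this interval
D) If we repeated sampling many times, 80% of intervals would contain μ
D

A) Wrong — x̄ is observed and sits in the interval by construction.
B) Wrong — a CI is about the parameter μ, not individual data values.
C) Wrong — coverage applies to intervals containing μ, not to future x̄ values.
D) Correct — this is the frequentist long-run coverage interpretation.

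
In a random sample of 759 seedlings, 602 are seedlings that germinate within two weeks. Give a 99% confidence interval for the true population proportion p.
(0.755, 0.831)

Proportion CI:
p̂ = 602/759 = 0.79315
SE = √(p̂(1-p̂)/n) = √(0.79315 · 0.20685 / 759) = 0.01470

z* = 2.576
Margin = z* · SE = 2.576 · 0.01470 = 0.0379

CI: 0.79315 ± 0.0379 = (0.755, 0.831)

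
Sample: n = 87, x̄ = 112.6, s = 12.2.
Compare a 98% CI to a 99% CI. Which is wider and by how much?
99% CI is wider by 0.69

df = 86
98% CI: t* = 2.370, (109.50, 115.70), width = 2 · t* · s/√n = 6.20
99% CI: t* = 2.634, (109.15, 116.05), width = 2 · t* · s/√n = 6.89

The 99% CI is wider by 6.89 - 6.20 = 0.69.
Higher confidence requires a wider interval.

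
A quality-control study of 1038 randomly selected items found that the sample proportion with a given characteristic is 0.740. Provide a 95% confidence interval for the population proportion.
(0.713, 0.767)

Proportion CI:
SE = √(p̂(1-p̂)/n) = √(0.740 · 0.260 / 1038) = 0.01361

z* = 1.960
Margin = z* · SE = 1.960 · 0.01361 = 0.0267

CI: 0.740 ± 0.0267 = (0.713, 0.767)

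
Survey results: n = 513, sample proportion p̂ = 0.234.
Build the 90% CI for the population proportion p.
(0.203, 0.265)

Proportion CI:
SE = √(p̂(1-p̂)/n) = √(0.234 · 0.766 / 513) = 0.01869

z* = 1.645
Margin = z* · SE = 1.645 · 0.01869 = 0.0307

CI: 0.234 ± 0.0307 = (0.203, 0.265)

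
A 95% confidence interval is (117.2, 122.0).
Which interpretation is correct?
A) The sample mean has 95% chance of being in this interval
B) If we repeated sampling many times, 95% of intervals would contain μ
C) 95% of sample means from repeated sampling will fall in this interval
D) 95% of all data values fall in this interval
B

A) Wrong — x̄ is observed and sits in the interval by construction.
B) Correct — this is the frequentist long-run coverage interpretation.
C) Wrong — coverage applies to intervals containing μ, not to future x̄ values.
D) Wrong — a CI is about the parameter μ, not individual data values.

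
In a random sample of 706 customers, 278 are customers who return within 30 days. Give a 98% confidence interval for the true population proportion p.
(0.351, 0.437)

Proportion CI:
p̂ = 278/706 = 0.39377
SE = √(p̂(1-p̂)/n) = √(0.39377 · 0.60623 / 706) = 0.01839

z* = 2.326
Margin = z* · SE = 2.326 · 0.01839 = 0.0428

CI: 0.39377 ± 0.0428 = (0.351, 0.437)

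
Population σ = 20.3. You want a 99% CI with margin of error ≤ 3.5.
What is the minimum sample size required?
n ≥ 224

For margin E ≤ 3.5:
n ≥ (z* · σ / E)²
n ≥ (2.576 · 20.3 / 3.5)²
n ≥ 223.23

Minimum n = 224 (rounding up)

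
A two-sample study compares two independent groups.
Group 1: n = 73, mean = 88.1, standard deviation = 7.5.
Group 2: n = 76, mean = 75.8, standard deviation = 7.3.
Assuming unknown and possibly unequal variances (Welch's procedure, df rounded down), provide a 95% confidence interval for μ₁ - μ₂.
(9.90, 14.70)

Difference: x̄₁ - x̄₂ = 12.30
SE = √(s₁²/n₁ + s₂²/n₂) = √(7.5²/73 + 7.3²/76) = 1.2131
df = 146.33 → 146 (Welch–Satterthwaite, rounded down)
t* = 1.976

CI: 12.30 ± 1.976 · 1.2131 = 12.30 ± 2.40 = (9.90, 14.70)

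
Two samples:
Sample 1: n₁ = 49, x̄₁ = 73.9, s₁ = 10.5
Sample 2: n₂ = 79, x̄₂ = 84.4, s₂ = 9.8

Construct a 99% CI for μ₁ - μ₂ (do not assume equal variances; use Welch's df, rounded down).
(-15.39, -5.61)

Difference: x̄₁ - x̄₂ = -10.50
SE = √(s₁²/n₁ + s₂²/n₂) = √(10.5²/49 + 9.8²/79) = 1.8616
df = 96.54 → 96 (Welch–Satterthwaite, rounded down)
t* = 2.628

CI: -10.50 ± 2.628 · 1.8616 = -10.50 ± 4.89 = (-15.39, -5.61)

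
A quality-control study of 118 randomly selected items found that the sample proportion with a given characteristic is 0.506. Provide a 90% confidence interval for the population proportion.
(0.430, 0.582)

Proportion CI:
SE = √(p̂(1-p̂)/n) = √(0.506 · 0.494 / 118) = 0.04603

z* = 1.645
Margin = z* · SE = 1.645 · 0.04603 = 0.0757

CI: 0.506 ± 0.0757 = (0.430, 0.582)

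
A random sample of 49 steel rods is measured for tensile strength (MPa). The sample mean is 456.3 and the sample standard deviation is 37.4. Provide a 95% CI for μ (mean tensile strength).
(445.56, 467.04)

t-interval (σ unknown):
df = n - 1 = 48
t* = 2.011 for 95% confidence

Margin of error = t* · s/√n = 2.011 · 37.4/√49 = 10.74

CI: (445.56, 467.04)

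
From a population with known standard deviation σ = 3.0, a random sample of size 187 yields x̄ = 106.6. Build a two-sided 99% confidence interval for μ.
(106.03, 107.17)

z-interval (σ known):
z* = 2.576 for 99% confidence

Margin of error = z* · σ/√n = 2.576 · 3.0/√187 = 0.57

CI: (106.6 - 0.57, 106.6 + 0.57) = (106.03, 107.17)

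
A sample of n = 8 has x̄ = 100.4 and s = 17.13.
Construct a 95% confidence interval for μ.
(86.08, 114.72)

t-interval (σ unknown):
df = n - 1 = 7
t* = 2.365 for 95% confidence

Margin of error = t* · s/√n = 2.365 · 17.13/√8 = 14.32

CI: (86.08, 114.72)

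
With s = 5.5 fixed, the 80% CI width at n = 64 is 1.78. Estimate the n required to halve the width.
n ≈ 256

CI width ∝ 1/√n
To reduce width by factor 2, need √n to grow by 2 → need 2² = 4 times as many samples.

Current: n = 64, width = 1.78
New: n = 256, width ≈ 0.88

Width reduced by factor of 1.78/0.88 = 2.02.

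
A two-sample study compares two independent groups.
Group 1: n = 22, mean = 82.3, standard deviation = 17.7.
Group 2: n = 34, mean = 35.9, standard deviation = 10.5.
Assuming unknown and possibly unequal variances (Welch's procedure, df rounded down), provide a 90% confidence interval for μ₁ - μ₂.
(39.30, 53.50)

Difference: x̄₁ - x̄₂ = 46.40
SE = √(s₁²/n₁ + s₂²/n₂) = √(17.7²/22 + 10.5²/34) = 4.1813
df = 30.64 → 30 (Welch–Satterthwaite, rounded down)
t* = 1.697

CI: 46.40 ± 1.697 · 4.1813 = 46.40 ± 7.10 = (39.30, 53.50)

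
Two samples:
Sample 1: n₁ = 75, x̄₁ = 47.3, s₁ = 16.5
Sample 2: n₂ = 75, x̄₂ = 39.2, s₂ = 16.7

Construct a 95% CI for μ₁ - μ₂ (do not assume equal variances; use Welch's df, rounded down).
(2.74, 13.46)

Difference: x̄₁ - x̄₂ = 8.10
SE = √(s₁²/n₁ + s₂²/n₂) = √(16.5²/75 + 16.7²/75) = 2.7108
df = 147.98 → 147 (Welch–Satterthwaite, rounded down)
t* = 1.976

CI: 8.10 ± 1.976 · 2.7108 = 8.10 ± 5.36 = (2.74, 13.46)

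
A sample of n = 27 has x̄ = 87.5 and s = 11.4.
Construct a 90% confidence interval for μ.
(83.76, 91.24)

t-interval (σ unknown):
df = n - 1 = 26
t* = 1.706 for 90% confidence

Margin of error = t* · s/√n = 1.706 · 11.4/√27 = 3.74

CI: (83.76, 91.24)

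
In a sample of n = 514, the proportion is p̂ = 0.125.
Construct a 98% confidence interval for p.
(0.091, 0.159)

Proportion CI:
SE = √(p̂(1-p̂)/n) = √(0.125 · 0.875 / 514) = 0.01459

z* = 2.326
Margin = z* · SE = 2.326 · 0.01459 = 0.0339

CI: 0.125 ± 0.0339 = (0.091, 0.159)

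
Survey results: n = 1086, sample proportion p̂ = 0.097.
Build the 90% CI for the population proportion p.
(0.082, 0.112)

Proportion CI:
SE = √(p̂(1-p̂)/n) = √(0.097 · 0.903 / 1086) = 0.00898

z* = 1.645
Margin = z* · SE = 1.645 · 0.00898 = 0.0148

CI: 0.097 ± 0.0148 = (0.082, 0.112)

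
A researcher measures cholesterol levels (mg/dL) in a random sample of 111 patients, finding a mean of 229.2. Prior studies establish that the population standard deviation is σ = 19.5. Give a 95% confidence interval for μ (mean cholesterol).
(225.57, 232.83)

z-interval (σ known):
z* = 1.960 for 95% confidence

Margin of error = z* · σ/√n = 1.960 · 19.5/√111 = 3.63

CI: (229.2 - 3.63, 229.2 + 3.63) = (225.57, 232.83)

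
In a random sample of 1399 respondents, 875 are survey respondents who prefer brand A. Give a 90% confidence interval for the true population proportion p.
(0.604, 0.647)

Proportion CI:
p̂ = 875/1399 = 0.62545
SE = √(p̂(1-p̂)/n) = √(0.62545 · 0.37455 / 1399) = 0.01294

z* = 1.645
Margin = z* · SE = 1.645 · 0.01294 = 0.0213

CI: 0.62545 ± 0.0213 = (0.604, 0.647)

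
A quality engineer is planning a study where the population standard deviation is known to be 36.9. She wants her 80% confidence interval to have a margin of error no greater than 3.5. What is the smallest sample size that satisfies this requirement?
n ≥ 183

For margin E ≤ 3.5:
n ≥ (z* · σ / E)²
n ≥ (1.282 · 36.9 / 3.5)²
n ≥ 182.68

Minimum n = 183 (rounding up)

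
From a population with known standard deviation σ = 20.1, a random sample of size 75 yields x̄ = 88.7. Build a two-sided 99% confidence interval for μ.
(82.72, 94.68)

z-interval (σ known):
z* = 2.576 for 99% confidence

Margin of error = z* · σ/√n = 2.576 · 20.1/√75 = 5.98

CI: (88.7 - 5.98, 88.7 + 5.98) = (82.72, 94.68)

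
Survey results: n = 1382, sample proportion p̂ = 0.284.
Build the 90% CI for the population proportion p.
(0.264, 0.304)

Proportion CI:
SE = √(p̂(1-p̂)/n) = √(0.284 · 0.716 / 1382) = 0.01213

z* = 1.645
Margin = z* · SE = 1.645 · 0.01213 = 0.0200

CI: 0.284 ± 0.0200 = (0.264, 0.304)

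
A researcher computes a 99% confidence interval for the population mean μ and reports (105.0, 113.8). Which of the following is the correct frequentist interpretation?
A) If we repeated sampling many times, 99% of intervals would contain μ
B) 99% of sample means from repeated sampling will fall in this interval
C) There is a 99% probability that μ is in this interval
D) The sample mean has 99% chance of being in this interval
A

A) Correct — this is the frequentist long-run coverage interpretation.
B) Wrong — coverage applies to intervals containing μ, not to future x̄ values.
C) Wrong — μ is fixed; the randomness lives in the interval, not in μ.
D) Wrong — x̄ is observed and sits in the interval by construction.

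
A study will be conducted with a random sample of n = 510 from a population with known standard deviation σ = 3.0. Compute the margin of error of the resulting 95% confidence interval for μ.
Margin of error = 0.26

Margin of error = z* · σ/√n
= 1.960 · 3.0/√510
= 1.960 · 3.0/22.5832
= 0.26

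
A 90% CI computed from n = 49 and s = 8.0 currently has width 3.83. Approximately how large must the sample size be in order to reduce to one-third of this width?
n ≈ 441

CI width ∝ 1/√n
To reduce width by factor 3, need √n to grow by 3 → need 3² = 9 times as many samples.

Current: n = 49, width = 3.83
New: n = 441, width ≈ 1.26

Width reduced by factor of 3.83/1.26 = 3.04.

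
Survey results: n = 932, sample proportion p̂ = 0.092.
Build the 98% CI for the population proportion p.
(0.070, 0.114)

Proportion CI:
SE = √(p̂(1-p̂)/n) = √(0.092 · 0.908 / 932) = 0.00947

z* = 2.326
Margin = z* · SE = 2.326 · 0.00947 = 0.0220

CI: 0.092 ± 0.0220 = (0.070, 0.114)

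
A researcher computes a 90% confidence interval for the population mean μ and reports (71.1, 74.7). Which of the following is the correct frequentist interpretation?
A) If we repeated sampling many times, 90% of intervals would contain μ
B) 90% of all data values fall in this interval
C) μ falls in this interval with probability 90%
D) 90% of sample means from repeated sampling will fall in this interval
A

A) Correct — this is the frequentist long-run coverage interpretation.
B) Wrong — a CI is about the parameter μ, not individual data values.
C) Wrong — μ is fixed; the randomness lives in the interval, not in μ.
D) Wrong — coverage applies to intervals containing μ, not to future x̄ values.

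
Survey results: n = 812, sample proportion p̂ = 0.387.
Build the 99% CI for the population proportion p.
(0.343, 0.431)

Proportion CI:
SE = √(p̂(1-p̂)/n) = √(0.387 · 0.613 / 812) = 0.01709

z* = 2.576
Margin = z* · SE = 2.576 · 0.01709 = 0.0440

CI: 0.387 ± 0.0440 = (0.343, 0.431)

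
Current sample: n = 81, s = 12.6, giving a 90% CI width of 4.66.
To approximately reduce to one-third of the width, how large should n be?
n ≈ 729

CI width ∝ 1/√n
To reduce width by factor 3, need √n to grow by 3 → need 3² = 9 times as many samples.

Current: n = 81, width = 4.66
New: n = 729, width ≈ 1.54

Width reduced by factor of 4.66/1.54 = 3.03.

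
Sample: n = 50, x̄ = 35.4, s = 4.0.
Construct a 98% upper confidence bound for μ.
μ ≤ 36.59

Upper bound (one-sided):
t* = 2.110 (one-sided for 98%)
Upper bound = x̄ + t* · s/√n = 35.4 + 2.110 · 4.0/√50 = 36.59

We are 98% confident that μ ≤ 36.59.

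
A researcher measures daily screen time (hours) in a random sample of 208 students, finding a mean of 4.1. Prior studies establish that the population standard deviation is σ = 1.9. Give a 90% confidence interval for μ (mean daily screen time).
(3.88, 4.32)

z-interval (σ known):
z* = 1.645 for 90% confidence

Margin of error = z* · σ/√n = 1.645 · 1.9/√208 = 0.22

CI: (4.1 - 0.22, 4.1 + 0.22) = (3.88, 4.32)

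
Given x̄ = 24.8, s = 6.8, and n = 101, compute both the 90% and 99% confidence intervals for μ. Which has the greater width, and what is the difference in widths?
99% CI is wider by 1.30

df = 100
90% CI: t* = 1.660, (23.68, 25.92), width = 2 · t* · s/√n = 2.25
99% CI: t* = 2.626, (23.02, 26.58), width = 2 · t* · s/√n = 3.55

The 99% CI is wider by 3.55 - 2.25 = 1.30.
Higher confidence requires a wider interval.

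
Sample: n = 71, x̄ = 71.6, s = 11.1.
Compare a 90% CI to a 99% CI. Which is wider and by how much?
99% CI is wider by 2.59

df = 70
90% CI: t* = 1.667, (69.40, 73.80), width = 2 · t* · s/√n = 4.39
99% CI: t* = 2.648, (68.11, 75.09), width = 2 · t* · s/√n = 6.98

The 99% CI is wider by 6.98 - 4.39 = 2.59.
Higher confidence requires a wider interval.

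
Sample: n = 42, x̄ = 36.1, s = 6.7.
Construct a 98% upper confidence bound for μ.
μ ≤ 38.29

Upper bound (one-sided):
t* = 2.121 (one-sided for 98%)
Upper bound = x̄ + t* · s/√n = 36.1 + 2.121 · 6.7/√42 = 38.29

We are 98% confident that μ ≤ 38.29.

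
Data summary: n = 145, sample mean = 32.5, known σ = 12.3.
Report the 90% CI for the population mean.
(30.82, 34.18)

z-interval (σ known):
z* = 1.645 for 90% confidence

Margin of error = z* · σ/√n = 1.645 · 12.3/√145 = 1.68

CI: (32.5 - 1.68, 32.5 + 1.68) = (30.82, 34.18)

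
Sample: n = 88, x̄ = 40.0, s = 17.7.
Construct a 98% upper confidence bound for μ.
μ ≤ 43.93

Upper bound (one-sided):
t* = 2.085 (one-sided for 98%)
Upper bound = x̄ + t* · s/√n = 40.0 + 2.085 · 17.7/√88 = 43.93

We are 98% confident that μ ≤ 43.93.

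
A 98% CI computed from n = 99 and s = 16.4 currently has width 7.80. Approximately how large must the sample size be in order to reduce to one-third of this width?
n ≈ 891

CI width ∝ 1/√n
To reduce width by factor 3, need √n to grow by 3 → need 3² = 9 times as many samples.

Current: n = 99, width = 7.80
New: n = 891, width ≈ 2.56

Width reduced by factor of 7.80/2.56 = 3.05.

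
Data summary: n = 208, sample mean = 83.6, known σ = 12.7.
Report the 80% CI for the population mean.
(82.47, 84.73)

z-interval (σ known):
z* = 1.282 for 80% confidence

Margin of error = z* · σ/√n = 1.282 · 12.7/√208 = 1.13

CI: (83.6 - 1.13, 83.6 + 1.13) = (82.47, 84.73)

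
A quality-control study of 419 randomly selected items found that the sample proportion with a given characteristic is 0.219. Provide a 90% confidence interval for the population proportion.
(0.186, 0.252)

Proportion CI:
SE = √(p̂(1-p̂)/n) = √(0.219 · 0.781 / 419) = 0.02020

z* = 1.645
Margin = z* · SE = 1.645 · 0.02020 = 0.0332

CI: 0.219 ± 0.0332 = (0.186, 0.252)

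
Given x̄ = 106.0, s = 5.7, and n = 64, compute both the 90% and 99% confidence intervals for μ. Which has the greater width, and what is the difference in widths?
99% CI is wider by 1.40

df = 63
90% CI: t* = 1.669, (104.81, 107.19), width = 2 · t* · s/√n = 2.38
99% CI: t* = 2.656, (104.11, 107.89), width = 2 · t* · s/√n = 3.78

The 99% CI is wider by 3.78 - 2.38 = 1.40.
Higher confidence requires a wider interval.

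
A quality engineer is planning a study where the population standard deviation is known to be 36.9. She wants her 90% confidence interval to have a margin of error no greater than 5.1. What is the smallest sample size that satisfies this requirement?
n ≥ 142

For margin E ≤ 5.1:
n ≥ (z* · σ / E)²
n ≥ (1.645 · 36.9 / 5.1)²
n ≥ 141.66

Minimum n = 142 (rounding up)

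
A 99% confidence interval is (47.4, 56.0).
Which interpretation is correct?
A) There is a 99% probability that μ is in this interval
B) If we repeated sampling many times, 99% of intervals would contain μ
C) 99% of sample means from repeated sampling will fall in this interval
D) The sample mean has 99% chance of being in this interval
B

A) Wrong — μ is fixed; the randomness lives in the interval, not in μ.
B) Correct — this is the frequentist long-run coverage interpretation.
C) Wrong — coverage applies to intervals containing μ, not to future x̄ values.
D) Wrong — x̄ is observed and sits in the interval by construction.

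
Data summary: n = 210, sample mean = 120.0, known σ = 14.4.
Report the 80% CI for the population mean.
(118.73, 121.27)

z-interval (σ known):
z* = 1.282 for 80% confidence

Margin of error = z* · σ/√n = 1.282 · 14.4/√210 = 1.27

CI: (120.0 - 1.27, 120.0 + 1.27) = (118.73, 121.27)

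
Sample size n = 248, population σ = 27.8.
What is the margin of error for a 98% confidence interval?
Margin of error = 4.11

Margin of error = z* · σ/√n
= 2.326 · 27.8/√248
= 2.326 · 27.8/15.7480
= 4.11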